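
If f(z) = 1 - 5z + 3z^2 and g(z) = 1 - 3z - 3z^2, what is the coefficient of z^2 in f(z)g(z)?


Step 1: z^2 term in f*g comes from: (1)*(-3z^2) + (-5z)*(-3z) + (3z^2)*(1)
Step 2: = -3 + 15 + 3
Step 3: = 15

15


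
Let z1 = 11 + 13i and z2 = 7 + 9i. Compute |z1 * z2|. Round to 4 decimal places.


Step 1: |z1| = sqrt(11^2 + 13^2) = sqrt(290)
Step 2: |z2| = sqrt(7^2 + 9^2) = sqrt(130)
Step 3: |z1*z2| = |z1|*|z2| = sqrt(290) * sqrt(130) = sqrt(290 * 130) = sqrt(37700)
Step 4: = 194.1649

194.1649


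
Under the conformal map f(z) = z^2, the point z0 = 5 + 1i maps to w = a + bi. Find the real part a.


Step 1: z0 = 5 + 1i
Step 2: z0^2 = 5^2 - 1^2 + 10i
Step 3: real part = 25 - 1 = 24

24


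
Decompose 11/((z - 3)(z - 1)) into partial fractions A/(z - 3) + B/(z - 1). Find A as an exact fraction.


Step 1: Multiply both sides by (z - 3) and set z = 3
Step 2: A = 11 / (3 - 1)
Step 3: A = 11 / 2
Step 4: A = 11/2

11/2


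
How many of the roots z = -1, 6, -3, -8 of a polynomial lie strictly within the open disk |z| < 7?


Step 1: Check each root:
  z = -1: |-1| = 1 < 7
  z = 6: |6| = 6 < 7
  z = -3: |-3| = 3 < 7
  z = -8: |-8| = 8 >= 7
Step 2: Count = 3

3


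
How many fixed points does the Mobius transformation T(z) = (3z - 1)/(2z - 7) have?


Step 1: Fixed points satisfy T(z) = z
Step 2: 2z^2 - 10z + 1 = 0
Step 3: Discriminant = (-10)^2 - 4*2*1 = 92
Step 4: Number of fixed points = 2

2


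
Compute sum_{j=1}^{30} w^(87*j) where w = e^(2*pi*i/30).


Step 1: The sum sum_{j=1}^{n} w^(k*j) equals n if n | k, else 0.
Step 2: Here n = 30, k = 87
Step 3: Does n divide k? 30 | 87 -> False
Step 4: Sum = 0

0


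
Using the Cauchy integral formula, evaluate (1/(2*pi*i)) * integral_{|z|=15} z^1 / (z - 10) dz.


Step 1: f(z) = z^1, a = 10 is inside |z| = 15
Step 2: By Cauchy integral formula: (1/(2pi*i)) * integral = f(a)
Step 3: f(10) = 10^1 = 10

10


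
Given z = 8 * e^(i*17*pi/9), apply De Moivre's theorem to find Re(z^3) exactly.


Step 1: By De Moivre's theorem, z^3 = 8^3 * e^(i*3*17*pi/9) = 512 * (cos(17*pi/3) + i*sin(17*pi/3))
Step 2: |z|^3 = 8^3 = 512
Step 3: Reduce the angle mod 2*pi: 17*pi/3 - 4*pi = 5*pi/3
Step 4: cos(5*pi/3) = 1/2
Step 5: Re(z^3) = 512 * 1/2 = 256

256


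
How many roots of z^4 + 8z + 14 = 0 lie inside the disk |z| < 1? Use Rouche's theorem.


Step 1: On |z| = 1 the three terms have sizes |z^4| = 1^4 = 1, |8z| = 8*1 = 8, |14| = 14
Step 2: The dominant term is g(z) = 14; let h(z) = z^4 + 8z so f = g + h
Step 3: On |z| = 1: |g| = 14 and |h| <= 1 + 8 = 9
Step 4: Since 14 > 9, |h| < |g| on |z| = 1, so by Rouche f has the same number of zeros as g inside |z| < 1
Step 5: g(z) = 14 is a nonzero constant with no zeros inside |z| < 1. Answer = 0

0


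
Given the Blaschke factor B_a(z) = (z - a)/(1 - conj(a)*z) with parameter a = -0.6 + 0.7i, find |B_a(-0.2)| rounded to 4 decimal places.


Step 1: Numerator z0 - a = -0.2 - (-0.6 + 0.7i) = 0.4 - 0.7i
Step 2: Denominator 1 - conj(a)*z0 = 1 - (-0.6 - 0.7i)*(-0.2) = 0.88 - 0.14i
Step 3: |z0 - a|^2 = 0.4^2 + (-0.7)^2 = 0.65; |1 - conj(a)*z0|^2 = 0.88^2 + (-0.14)^2 = 0.794
Step 4: |B_a(-0.2)| = sqrt(0.65 / 0.794) = sqrt(0.81864)
Step 5: = 0.9048

0.9048


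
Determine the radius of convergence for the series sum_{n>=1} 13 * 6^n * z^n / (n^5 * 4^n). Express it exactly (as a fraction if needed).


Step 1: General term a_n = 13 * 6^n / (n^5 * 4^n)
Step 2: By the root test, |a_n|^(1/n) = 13^(1/n) * 6 / (n^(5/n) * 4) -> 6/4 as n -> infinity (since 13^(1/n) -> 1 and n^(5/n) -> 1)
Step 3: R = 1/lim|a_n|^(1/n) = 4/6 = 2/3

2/3


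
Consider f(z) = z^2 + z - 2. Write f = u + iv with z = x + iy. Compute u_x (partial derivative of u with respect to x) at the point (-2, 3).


Step 1: f(z) = (x+iy)^2 + (x+iy) - 2
Step 2: u = (x^2 - y^2) + x - 2
Step 3: u_x = 2x + 1
Step 4: At (-2, 3): u_x = -4 + 1 = -3

-3


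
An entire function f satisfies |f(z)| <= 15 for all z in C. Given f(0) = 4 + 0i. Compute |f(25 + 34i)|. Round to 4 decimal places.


Step 1: By Liouville's theorem, a bounded entire function is constant.
Step 2: f(z) = f(0) = 4 + 0i for all z.
Step 3: |f(w)| = |4 + 0i| = sqrt(16 + 0)
Step 4: = 4.0

4.0


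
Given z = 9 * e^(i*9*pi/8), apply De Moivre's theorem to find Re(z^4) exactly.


Step 1: By De Moivre's theorem, z^4 = 9^4 * e^(i*4*9*pi/8) = 6561 * (cos(9*pi/2) + i*sin(9*pi/2))
Step 2: |z|^4 = 9^4 = 6561
Step 3: Reduce the angle mod 2*pi: 9*pi/2 - 4*pi = pi/2
Step 4: cos(pi/2) = 0
Step 5: Re(z^4) = 6561 * 0 = 0

0


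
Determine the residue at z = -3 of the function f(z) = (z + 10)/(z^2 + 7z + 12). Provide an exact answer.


Step 1: Q(z) = z^2 + 7z + 12 = (z + 3)(z + 4)
Step 2: Q'(z) = 2z + 7
Step 3: Q'(-3) = 1, P(-3) = 7
Step 4: Res = P(-3)/Q'(-3) = 7/1 = 7

7


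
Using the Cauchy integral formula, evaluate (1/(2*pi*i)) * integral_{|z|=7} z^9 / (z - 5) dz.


Step 1: f(z) = z^9, a = 5 is inside |z| = 7
Step 2: By Cauchy integral formula: (1/(2pi*i)) * integral = f(a)
Step 3: f(5) = 5^9 = 1953125

1953125


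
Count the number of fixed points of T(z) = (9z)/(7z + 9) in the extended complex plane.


Step 1: Fixed points satisfy T(z) = z
Step 2: 7z^2 = 0
Step 3: Discriminant = 0^2 - 4*7*0 = 0
Step 4: Number of fixed points = 1

1


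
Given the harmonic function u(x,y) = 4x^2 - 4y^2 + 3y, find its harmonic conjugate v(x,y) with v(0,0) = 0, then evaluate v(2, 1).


Step 1: v_x = -u_y = 8y - 3
Step 2: v_y = u_x = 8x + 0
Step 3: v = 8xy - 3x + C
Step 4: v(0,0) = 0 => C = 0
Step 5: v(2, 1) = 10

10


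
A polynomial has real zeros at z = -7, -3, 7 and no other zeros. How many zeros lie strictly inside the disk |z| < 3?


Step 1: Check each root:
  z = -7: |-7| = 7 >= 3
  z = -3: |-3| = 3 >= 3
  z = 7: |7| = 7 >= 3
Step 2: Count = 0

0


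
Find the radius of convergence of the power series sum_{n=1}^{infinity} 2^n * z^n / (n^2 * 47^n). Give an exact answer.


Step 1: General term a_n = 2^n / (n^2 * 47^n)
Step 2: By the root test, |a_n|^(1/n) = 2 / (n^(2/n) * 47) -> 2/47 as n -> infinity (since n^(2/n) -> 1)
Step 3: R = 1/lim|a_n|^(1/n) = 47/2

47/2


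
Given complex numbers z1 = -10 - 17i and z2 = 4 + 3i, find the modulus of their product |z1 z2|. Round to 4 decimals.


Step 1: |z1| = sqrt((-10)^2 + (-17)^2) = sqrt(389)
Step 2: |z2| = sqrt(4^2 + 3^2) = sqrt(25)
Step 3: |z1*z2| = |z1|*|z2| = sqrt(389) * sqrt(25) = sqrt(389 * 25) = sqrt(9725)
Step 4: = 98.6154

98.6154


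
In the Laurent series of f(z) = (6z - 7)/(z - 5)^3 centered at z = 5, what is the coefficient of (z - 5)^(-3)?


Step 1: Write the numerator in powers of (z - 5): 6z - 7 = 6(z - 5) + (6*5 - 7) = 6(z - 5) + 23
Step 2: Divide by (z - 5)^3: f(z) = 23(z - 5)^(-3) + 6(z - 5)^(-2)
Step 3: This finite sum is the Laurent series of f about z = 5.
Step 4: Coefficient of (z - 5)^(-3) = 6*5 - 7 = 23

23


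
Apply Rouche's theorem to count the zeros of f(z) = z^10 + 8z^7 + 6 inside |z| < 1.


Step 1: On |z| = 1 the three terms have sizes |z^10| = 1^10 = 1, |8z^7| = 8*1^7 = 8, |6| = 6
Step 2: The dominant term is g(z) = 8z^7; let h(z) = z^10 + 6 so f = g + h
Step 3: On |z| = 1: |g| = 8 and |h| <= 1 + 6 = 7
Step 4: Since 8 > 7, |h| < |g| on |z| = 1, so by Rouche f has the same number of zeros as g inside |z| < 1
Step 5: g(z) = 8z^7 has 7 zeros (at the origin, multiplicity 7) inside |z| < 1. Answer = 7

7


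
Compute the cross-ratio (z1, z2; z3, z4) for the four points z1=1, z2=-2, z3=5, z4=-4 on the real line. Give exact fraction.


Step 1: (z1-z3)(z2-z4) = (-4) * 2 = -8
Step 2: (z1-z4)(z2-z3) = 5 * (-7) = -35
Step 3: Cross-ratio = 8/35 = 8/35

8/35


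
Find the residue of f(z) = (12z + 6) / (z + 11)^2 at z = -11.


Step 1: Pole of order 2 at z = -11
Step 2: Res = lim d/dz [(z + 11)^2 * f(z)] as z -> -11
Step 3: (z + 11)^2 * f(z) = 12z + 6
Step 4: d/dz[12z + 6] = 12

12


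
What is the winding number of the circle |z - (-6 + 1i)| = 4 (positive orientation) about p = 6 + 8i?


Step 1: Center c = (-6, 1), radius = 4
Step 2: |p - c|^2 = 12^2 + 7^2 = 193
Step 3: r^2 = 16
Step 4: |p-c| > r so winding number = 0

0


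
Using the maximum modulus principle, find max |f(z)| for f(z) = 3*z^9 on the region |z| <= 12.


Step 1: On |z| = 12, |f(z)| = 3 * |z|^9 = 3 * 12^9
Step 2: By maximum modulus principle, maximum is on boundary.
Step 3: Maximum = 3 * 5159780352 = 15479341056

15479341056


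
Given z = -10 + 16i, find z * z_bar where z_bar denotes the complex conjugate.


Step 1: conj(z) = -10 - 16i
Step 2: z * conj(z) = (-10)^2 + 16^2
Step 3: = 100 + 256 = 356

356


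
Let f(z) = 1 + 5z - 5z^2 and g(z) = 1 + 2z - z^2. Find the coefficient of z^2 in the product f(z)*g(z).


Step 1: z^2 term in f*g comes from: (1)*(-z^2) + (5z)*(2z) + (-5z^2)*(1)
Step 2: = -1 + 10 - 5
Step 3: = 4

4


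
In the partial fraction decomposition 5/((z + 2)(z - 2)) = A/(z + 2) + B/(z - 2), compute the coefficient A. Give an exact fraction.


Step 1: Multiply both sides by (z + 2) and set z = -2
Step 2: A = 5 / (-2 - 2)
Step 3: A = 5 / (-4)
Step 4: A = -5/4

-5/4


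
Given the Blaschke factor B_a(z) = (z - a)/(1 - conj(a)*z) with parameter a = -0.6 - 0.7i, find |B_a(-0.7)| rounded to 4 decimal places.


Step 1: Numerator z0 - a = -0.7 - (-0.6 - 0.7i) = -0.1 + 0.7i
Step 2: Denominator 1 - conj(a)*z0 = 1 - (-0.6 + 0.7i)*(-0.7) = 0.58 + 0.49i
Step 3: |z0 - a|^2 = (-0.1)^2 + 0.7^2 = 0.5; |1 - conj(a)*z0|^2 = 0.58^2 + 0.49^2 = 0.5765
Step 4: |B_a(-0.7)| = sqrt(0.5 / 0.5765) = sqrt(0.867303)
Step 5: = 0.9313

0.9313


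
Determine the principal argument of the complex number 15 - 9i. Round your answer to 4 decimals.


Step 1: z = 15 - 9i
Step 2: arg(z) = atan2(-9, 15)
Step 3: arg(z) = -0.5404

-0.5404


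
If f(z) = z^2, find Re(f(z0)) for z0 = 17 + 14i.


Step 1: z0 = 17 + 14i
Step 2: z0^2 = 17^2 - 14^2 + 476i
Step 3: real part = 289 - 196 = 93

93


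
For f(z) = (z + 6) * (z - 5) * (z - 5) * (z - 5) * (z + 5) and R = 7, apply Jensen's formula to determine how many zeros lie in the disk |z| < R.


Jensen's formula: (1/2pi)*integral log|f(Re^it)|dt = log|f(0)| + sum_{|a_k|<R} log(R/|a_k|)
Step 1: f(0) = 6 * (-5) * (-5) * (-5) * 5 = -3750
Step 2: log|f(0)| = log|-6| + log|5| + log|5| + log|5| + log|-5| = 8.2295
Step 3: Zeros inside |z| < 7: -6, 5, 5, 5, -5
Step 4: Jensen sum = log(7/6) + log(7/5) + log(7/5) + log(7/5) + log(7/5) = 1.5
Step 5: n(R) = number of terms in the Jensen sum = count of zeros inside |z| < 7 = 5

5


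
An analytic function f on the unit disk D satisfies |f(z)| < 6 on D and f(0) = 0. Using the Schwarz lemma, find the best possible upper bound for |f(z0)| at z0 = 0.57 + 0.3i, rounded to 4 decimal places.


Step 1: g = f/6 maps D -> D with g(0) = 0, so by the Schwarz lemma |g(z)| <= |z|, i.e. |f(z)| <= 6|z|; this is sharp (f(z) = 6z).
Step 2: |z0|^2 = 0.57^2 + 0.3^2 = 0.4149
Step 3: |z0| = sqrt(0.4149) = 0.644127
Step 4: Best bound = 6 * |z0| = 6 * 0.644127 = 3.8648

3.8648


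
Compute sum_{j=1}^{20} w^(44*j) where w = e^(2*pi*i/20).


Step 1: The sum sum_{j=1}^{n} w^(k*j) equals n if n | k, else 0.
Step 2: Here n = 20, k = 44
Step 3: Does n divide k? 20 | 44 -> False
Step 4: Sum = 0

0


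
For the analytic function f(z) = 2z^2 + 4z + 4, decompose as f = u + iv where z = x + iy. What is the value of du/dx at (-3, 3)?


Step 1: f(z) = 2(x+iy)^2 + 4(x+iy) + 4
Step 2: u = 2(x^2 - y^2) + 4x + 4
Step 3: u_x = 4x + 4
Step 4: At (-3, 3): u_x = -12 + 4 = -8

-8


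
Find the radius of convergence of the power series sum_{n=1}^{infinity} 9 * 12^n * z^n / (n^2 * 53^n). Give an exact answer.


Step 1: General term a_n = 9 * 12^n / (n^2 * 53^n)
Step 2: By the root test, |a_n|^(1/n) = 9^(1/n) * 12 / (n^(2/n) * 53) -> 12/53 as n -> infinity (since 9^(1/n) -> 1 and n^(2/n) -> 1)
Step 3: R = 1/lim|a_n|^(1/n) = 53/12

53/12


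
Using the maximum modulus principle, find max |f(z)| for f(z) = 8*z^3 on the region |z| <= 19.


Step 1: On |z| = 19, |f(z)| = 8 * |z|^3 = 8 * 19^3
Step 2: By maximum modulus principle, maximum is on boundary.
Step 3: Maximum = 8 * 6859 = 54872

54872


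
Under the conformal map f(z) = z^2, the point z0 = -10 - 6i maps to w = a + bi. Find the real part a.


Step 1: z0 = -10 - 6i
Step 2: z0^2 = (-10)^2 - (-6)^2 + 120i
Step 3: real part = 100 - 36 = 64

64


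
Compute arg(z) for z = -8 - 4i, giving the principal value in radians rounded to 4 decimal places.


Step 1: z = -8 - 4i
Step 2: arg(z) = atan2(-4, -8)
Step 3: arg(z) = -2.6779

-2.6779


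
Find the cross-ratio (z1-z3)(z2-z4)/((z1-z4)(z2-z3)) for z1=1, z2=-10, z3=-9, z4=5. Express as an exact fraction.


Step 1: (z1-z3)(z2-z4) = 10 * (-15) = -150
Step 2: (z1-z4)(z2-z3) = (-4) * (-1) = 4
Step 3: Cross-ratio = -150/4 = -75/2

-75/2


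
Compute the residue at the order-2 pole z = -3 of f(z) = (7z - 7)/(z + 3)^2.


Step 1: Pole of order 2 at z = -3
Step 2: Res = lim d/dz [(z + 3)^2 * f(z)] as z -> -3
Step 3: (z + 3)^2 * f(z) = 7z - 7
Step 4: d/dz[7z - 7] = 7

7


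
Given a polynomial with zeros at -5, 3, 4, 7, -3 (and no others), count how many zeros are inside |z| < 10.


Step 1: Check each root:
  z = -5: |-5| = 5 < 10
  z = 3: |3| = 3 < 10
  z = 4: |4| = 4 < 10
  z = 7: |7| = 7 < 10
  z = -3: |-3| = 3 < 10
Step 2: Count = 5

5


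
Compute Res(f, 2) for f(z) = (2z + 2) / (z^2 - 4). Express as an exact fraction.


Step 1: Q(z) = z^2 - 4 = (z - 2)(z + 2)
Step 2: Q'(z) = 2z
Step 3: Q'(2) = 4, P(2) = 6
Step 4: Res = P(2)/Q'(2) = 6/4 = 3/2

3/2


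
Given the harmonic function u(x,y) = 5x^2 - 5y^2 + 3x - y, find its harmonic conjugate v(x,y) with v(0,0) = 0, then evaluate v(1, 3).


Step 1: v_x = -u_y = 10y + 1
Step 2: v_y = u_x = 10x + 3
Step 3: v = 10xy + x + 3y + C
Step 4: v(0,0) = 0 => C = 0
Step 5: v(1, 3) = 40

40


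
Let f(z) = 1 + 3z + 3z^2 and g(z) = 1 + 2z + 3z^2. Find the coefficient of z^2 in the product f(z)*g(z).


Step 1: z^2 term in f*g comes from: (1)*(3z^2) + (3z)*(2z) + (3z^2)*(1)
Step 2: = 3 + 6 + 3
Step 3: = 12

12


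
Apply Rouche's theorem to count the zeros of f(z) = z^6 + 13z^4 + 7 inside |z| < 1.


Step 1: On |z| = 1 the three terms have sizes |z^6| = 1^6 = 1, |13z^4| = 13*1^4 = 13, |7| = 7
Step 2: The dominant term is g(z) = 13z^4; let h(z) = z^6 + 7 so f = g + h
Step 3: On |z| = 1: |g| = 13 and |h| <= 1 + 7 = 8
Step 4: Since 13 > 8, |h| < |g| on |z| = 1, so by Rouche f has the same number of zeros as g inside |z| < 1
Step 5: g(z) = 13z^4 has 4 zeros (at the origin, multiplicity 4) inside |z| < 1. Answer = 4

4


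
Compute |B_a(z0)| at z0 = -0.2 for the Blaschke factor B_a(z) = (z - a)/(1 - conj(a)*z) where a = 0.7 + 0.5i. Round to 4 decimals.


Step 1: Numerator z0 - a = -0.2 - (0.7 + 0.5i) = -0.9 - 0.5i
Step 2: Denominator 1 - conj(a)*z0 = 1 - (0.7 - 0.5i)*(-0.2) = 1.14 - 0.1i
Step 3: |z0 - a|^2 = (-0.9)^2 + (-0.5)^2 = 1.06; |1 - conj(a)*z0|^2 = 1.14^2 + (-0.1)^2 = 1.3096
Step 4: |B_a(-0.2)| = sqrt(1.06 / 1.3096) = sqrt(0.809407)
Step 5: = 0.8997

0.8997


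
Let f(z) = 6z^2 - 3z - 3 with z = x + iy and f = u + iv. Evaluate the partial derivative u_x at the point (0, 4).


Step 1: f(z) = 6(x+iy)^2 - 3(x+iy) - 3
Step 2: u = 6(x^2 - y^2) - 3x - 3
Step 3: u_x = 12x - 3
Step 4: At (0, 4): u_x = 0 - 3 = -3

-3


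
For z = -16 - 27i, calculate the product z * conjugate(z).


Step 1: conj(z) = -16 + 27i
Step 2: z * conj(z) = (-16)^2 + (-27)^2
Step 3: = 256 + 729 = 985

985


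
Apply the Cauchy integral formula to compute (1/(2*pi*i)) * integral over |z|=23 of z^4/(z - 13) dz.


Step 1: f(z) = z^4, a = 13 is inside |z| = 23
Step 2: By Cauchy integral formula: (1/(2pi*i)) * integral = f(a)
Step 3: f(13) = 13^4 = 28561

28561


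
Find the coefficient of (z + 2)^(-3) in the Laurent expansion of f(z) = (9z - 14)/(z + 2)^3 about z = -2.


Step 1: Write the numerator in powers of (z + 2): 9z - 14 = 9(z + 2) + (9*(-2) - 14) = 9(z + 2) - 32
Step 2: Divide by (z + 2)^3: f(z) = -32(z + 2)^(-3) + 9(z + 2)^(-2)
Step 3: This finite sum is the Laurent series of f about z = -2.
Step 4: Coefficient of (z + 2)^(-3) = 9*(-2) - 14 = -32

-32


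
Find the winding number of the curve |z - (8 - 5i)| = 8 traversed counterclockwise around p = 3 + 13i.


Step 1: Center c = (8, -5), radius = 8
Step 2: |p - c|^2 = (-5)^2 + 18^2 = 349
Step 3: r^2 = 64
Step 4: |p-c| > r so winding number = 0

0


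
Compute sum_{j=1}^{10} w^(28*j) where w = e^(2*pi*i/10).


Step 1: The sum sum_{j=1}^{n} w^(k*j) equals n if n | k, else 0.
Step 2: Here n = 10, k = 28
Step 3: Does n divide k? 10 | 28 -> False
Step 4: Sum = 0

0


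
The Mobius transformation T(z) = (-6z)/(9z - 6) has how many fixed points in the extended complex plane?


Step 1: Fixed points satisfy T(z) = z
Step 2: 9z^2 = 0
Step 3: Discriminant = 0^2 - 4*9*0 = 0
Step 4: Number of fixed points = 1

1


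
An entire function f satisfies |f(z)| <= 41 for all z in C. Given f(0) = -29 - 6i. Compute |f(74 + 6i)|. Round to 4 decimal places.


Step 1: By Liouville's theorem, a bounded entire function is constant.
Step 2: f(z) = f(0) = -29 - 6i for all z.
Step 3: |f(w)| = |-29 - 6i| = sqrt(841 + 36)
Step 4: = 29.6142

29.6142


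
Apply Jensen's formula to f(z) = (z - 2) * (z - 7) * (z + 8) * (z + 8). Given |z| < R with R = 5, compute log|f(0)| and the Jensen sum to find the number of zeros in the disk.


Jensen's formula: (1/2pi)*integral log|f(Re^it)|dt = log|f(0)| + sum_{|a_k|<R} log(R/|a_k|)
Step 1: f(0) = (-2) * (-7) * 8 * 8 = 896
Step 2: log|f(0)| = log|2| + log|7| + log|-8| + log|-8| = 6.7979
Step 3: Zeros inside |z| < 5: 2
Step 4: Jensen sum = log(5/2) = 0.9163
Step 5: n(R) = number of terms in the Jensen sum = count of zeros inside |z| < 5 = 1

1


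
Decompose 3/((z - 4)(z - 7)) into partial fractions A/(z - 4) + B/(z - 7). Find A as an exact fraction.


Step 1: Multiply both sides by (z - 4) and set z = 4
Step 2: A = 3 / (4 - 7)
Step 3: A = 3 / (-3)
Step 4: A = -1

-1


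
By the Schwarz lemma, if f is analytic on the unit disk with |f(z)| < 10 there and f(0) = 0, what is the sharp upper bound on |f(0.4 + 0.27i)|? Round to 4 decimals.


Step 1: g = f/10 maps D -> D with g(0) = 0, so by the Schwarz lemma |g(z)| <= |z|, i.e. |f(z)| <= 10|z|; this is sharp (f(z) = 10z).
Step 2: |z0|^2 = 0.4^2 + 0.27^2 = 0.2329
Step 3: |z0| = sqrt(0.2329) = 0.482597
Step 4: Best bound = 10 * |z0| = 10 * 0.482597 = 4.826

4.826


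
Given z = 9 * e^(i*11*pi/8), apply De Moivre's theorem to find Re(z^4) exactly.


Step 1: By De Moivre's theorem, z^4 = 9^4 * e^(i*4*11*pi/8) = 6561 * (cos(11*pi/2) + i*sin(11*pi/2))
Step 2: |z|^4 = 9^4 = 6561
Step 3: Reduce the angle mod 2*pi: 11*pi/2 - 4*pi = 3*pi/2
Step 4: cos(3*pi/2) = 0
Step 5: Re(z^4) = 6561 * 0 = 0

0


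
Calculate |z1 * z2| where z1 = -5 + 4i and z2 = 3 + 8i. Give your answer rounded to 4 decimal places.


Step 1: |z1| = sqrt((-5)^2 + 4^2) = sqrt(41)
Step 2: |z2| = sqrt(3^2 + 8^2) = sqrt(73)
Step 3: |z1*z2| = |z1|*|z2| = sqrt(41) * sqrt(73) = sqrt(41 * 73) = sqrt(2993)
Step 4: = 54.7083

54.7083


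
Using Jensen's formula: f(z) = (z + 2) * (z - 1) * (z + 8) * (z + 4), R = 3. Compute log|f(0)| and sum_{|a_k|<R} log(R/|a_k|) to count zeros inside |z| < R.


Jensen's formula: (1/2pi)*integral log|f(Re^it)|dt = log|f(0)| + sum_{|a_k|<R} log(R/|a_k|)
Step 1: f(0) = 2 * (-1) * 8 * 4 = -64
Step 2: log|f(0)| = log|-2| + log|1| + log|-8| + log|-4| = 4.1589
Step 3: Zeros inside |z| < 3: -2, 1
Step 4: Jensen sum = log(3/2) + log(3/1) = 1.5041
Step 5: n(R) = number of terms in the Jensen sum = count of zeros inside |z| < 3 = 2

2


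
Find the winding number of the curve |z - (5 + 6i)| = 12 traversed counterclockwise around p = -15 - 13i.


Step 1: Center c = (5, 6), radius = 12
Step 2: |p - c|^2 = (-20)^2 + (-19)^2 = 761
Step 3: r^2 = 144
Step 4: |p-c| > r so winding number = 0

0


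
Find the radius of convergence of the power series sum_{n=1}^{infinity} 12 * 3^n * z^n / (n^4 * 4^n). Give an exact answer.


Step 1: General term a_n = 12 * 3^n / (n^4 * 4^n)
Step 2: By the root test, |a_n|^(1/n) = 12^(1/n) * 3 / (n^(4/n) * 4) -> 3/4 as n -> infinity (since 12^(1/n) -> 1 and n^(4/n) -> 1)
Step 3: R = 1/lim|a_n|^(1/n) = 4/3

4/3


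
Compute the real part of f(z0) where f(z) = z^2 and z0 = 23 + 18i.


Step 1: z0 = 23 + 18i
Step 2: z0^2 = 23^2 - 18^2 + 828i
Step 3: real part = 529 - 324 = 205

205


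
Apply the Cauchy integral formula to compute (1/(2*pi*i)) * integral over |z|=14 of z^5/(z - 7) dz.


Step 1: f(z) = z^5, a = 7 is inside |z| = 14
Step 2: By Cauchy integral formula: (1/(2pi*i)) * integral = f(a)
Step 3: f(7) = 7^5 = 16807

16807


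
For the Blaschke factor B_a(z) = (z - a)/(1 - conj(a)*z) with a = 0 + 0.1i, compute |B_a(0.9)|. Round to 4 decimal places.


Step 1: Numerator z0 - a = 0.9 - (0 + 0.1i) = 0.9 - 0.1i
Step 2: Denominator 1 - conj(a)*z0 = 1 - (0 - 0.1i)*0.9 = 1 + 0.09i
Step 3: |z0 - a|^2 = 0.9^2 + (-0.1)^2 = 0.82; |1 - conj(a)*z0|^2 = 1^2 + 0.09^2 = 1.0081
Step 4: |B_a(0.9)| = sqrt(0.82 / 1.0081) = sqrt(0.813411)
Step 5: = 0.9019

0.9019


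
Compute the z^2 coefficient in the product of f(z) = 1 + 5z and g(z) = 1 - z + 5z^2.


Step 1: z^2 term in f*g comes from: (1)*(5z^2) + (5z)*(-z) + (0)*(1)
Step 2: = 5 - 5 + 0
Step 3: = 0

0


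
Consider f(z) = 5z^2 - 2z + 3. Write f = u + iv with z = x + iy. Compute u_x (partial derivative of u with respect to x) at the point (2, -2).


Step 1: f(z) = 5(x+iy)^2 - 2(x+iy) + 3
Step 2: u = 5(x^2 - y^2) - 2x + 3
Step 3: u_x = 10x - 2
Step 4: At (2, -2): u_x = 20 - 2 = 18

18


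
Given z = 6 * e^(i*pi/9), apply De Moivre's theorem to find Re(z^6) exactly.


Step 1: By De Moivre's theorem, z^6 = 6^6 * e^(i*6*pi/9) = 46656 * (cos(2*pi/3) + i*sin(2*pi/3))
Step 2: |z|^6 = 6^6 = 46656
Step 3: The angle 2*pi/3 already lies in [0, 2*pi)
Step 4: cos(2*pi/3) = -1/2
Step 5: Re(z^6) = 46656 * (-1/2) = -23328

-23328


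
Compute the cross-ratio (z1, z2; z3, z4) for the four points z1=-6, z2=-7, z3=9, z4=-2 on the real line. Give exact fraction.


Step 1: (z1-z3)(z2-z4) = (-15) * (-5) = 75
Step 2: (z1-z4)(z2-z3) = (-4) * (-16) = 64
Step 3: Cross-ratio = 75/64 = 75/64

75/64


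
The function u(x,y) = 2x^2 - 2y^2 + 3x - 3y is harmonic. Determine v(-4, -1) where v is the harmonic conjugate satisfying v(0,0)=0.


Step 1: v_x = -u_y = 4y + 3
Step 2: v_y = u_x = 4x + 3
Step 3: v = 4xy + 3x + 3y + C
Step 4: v(0,0) = 0 => C = 0
Step 5: v(-4, -1) = 1

1


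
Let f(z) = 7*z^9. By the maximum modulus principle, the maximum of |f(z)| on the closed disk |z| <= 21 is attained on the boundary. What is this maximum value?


Step 1: On |z| = 21, |f(z)| = 7 * |z|^9 = 7 * 21^9
Step 2: By maximum modulus principle, maximum is on boundary.
Step 3: Maximum = 7 * 794280046581 = 5559960326067

5559960326067


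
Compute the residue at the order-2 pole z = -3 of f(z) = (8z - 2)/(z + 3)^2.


Step 1: Pole of order 2 at z = -3
Step 2: Res = lim d/dz [(z + 3)^2 * f(z)] as z -> -3
Step 3: (z + 3)^2 * f(z) = 8z - 2
Step 4: d/dz[8z - 2] = 8

8


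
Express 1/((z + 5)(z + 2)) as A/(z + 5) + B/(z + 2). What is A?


Step 1: Multiply both sides by (z + 5) and set z = -5
Step 2: A = 1 / (-5 + 2)
Step 3: A = 1 / (-3)
Step 4: A = -1/3

-1/3


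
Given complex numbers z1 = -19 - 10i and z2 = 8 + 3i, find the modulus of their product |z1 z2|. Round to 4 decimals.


Step 1: |z1| = sqrt((-19)^2 + (-10)^2) = sqrt(461)
Step 2: |z2| = sqrt(8^2 + 3^2) = sqrt(73)
Step 3: |z1*z2| = |z1|*|z2| = sqrt(461) * sqrt(73) = sqrt(461 * 73) = sqrt(33653)
Step 4: = 183.4475

183.4475


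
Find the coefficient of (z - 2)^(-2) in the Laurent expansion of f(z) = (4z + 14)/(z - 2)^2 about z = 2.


Step 1: Write the numerator in powers of (z - 2): 4z + 14 = 4(z - 2) + (4*2 + 14) = 4(z - 2) + 22
Step 2: Divide by (z - 2)^2: f(z) = 22(z - 2)^(-2) + 4(z - 2)^(-1)
Step 3: This finite sum is the Laurent series of f about z = 2.
Step 4: Coefficient of (z - 2)^(-2) = 4*2 + 14 = 22

22


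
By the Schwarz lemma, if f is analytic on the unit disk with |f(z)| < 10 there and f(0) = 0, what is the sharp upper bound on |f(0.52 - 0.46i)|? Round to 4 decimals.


Step 1: g = f/10 maps D -> D with g(0) = 0, so by the Schwarz lemma |g(z)| <= |z|, i.e. |f(z)| <= 10|z|; this is sharp (f(z) = 10z).
Step 2: |z0|^2 = 0.52^2 + (-0.46)^2 = 0.482
Step 3: |z0| = sqrt(0.482) = 0.694262
Step 4: Best bound = 10 * |z0| = 10 * 0.694262 = 6.9426

6.9426


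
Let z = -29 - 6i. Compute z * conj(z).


Step 1: conj(z) = -29 + 6i
Step 2: z * conj(z) = (-29)^2 + (-6)^2
Step 3: = 841 + 36 = 877

877


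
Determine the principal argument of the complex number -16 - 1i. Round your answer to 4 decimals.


Step 1: z = -16 - 1i
Step 2: arg(z) = atan2(-1, -16)
Step 3: arg(z) = -3.0792

-3.0792


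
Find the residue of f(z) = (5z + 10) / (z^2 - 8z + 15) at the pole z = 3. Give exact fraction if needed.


Step 1: Q(z) = z^2 - 8z + 15 = (z - 3)(z - 5)
Step 2: Q'(z) = 2z - 8
Step 3: Q'(3) = -2, P(3) = 25
Step 4: Res = P(3)/Q'(3) = 25/(-2) = -25/2

-25/2


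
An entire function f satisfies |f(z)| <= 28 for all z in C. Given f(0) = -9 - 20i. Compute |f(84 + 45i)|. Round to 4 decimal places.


Step 1: By Liouville's theorem, a bounded entire function is constant.
Step 2: f(z) = f(0) = -9 - 20i for all z.
Step 3: |f(w)| = |-9 - 20i| = sqrt(81 + 400)
Step 4: = 21.9317

21.9317


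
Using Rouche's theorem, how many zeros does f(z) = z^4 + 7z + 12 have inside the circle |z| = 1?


Step 1: On |z| = 1 the three terms have sizes |z^4| = 1^4 = 1, |7z| = 7*1 = 7, |12| = 12
Step 2: The dominant term is g(z) = 12; let h(z) = z^4 + 7z so f = g + h
Step 3: On |z| = 1: |g| = 12 and |h| <= 1 + 7 = 8
Step 4: Since 12 > 8, |h| < |g| on |z| = 1, so by Rouche f has the same number of zeros as g inside |z| < 1
Step 5: g(z) = 12 is a nonzero constant with no zeros inside |z| < 1. Answer = 0

0


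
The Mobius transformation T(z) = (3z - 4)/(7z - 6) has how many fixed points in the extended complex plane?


Step 1: Fixed points satisfy T(z) = z
Step 2: 7z^2 - 9z + 4 = 0
Step 3: Discriminant = (-9)^2 - 4*7*4 = -31
Step 4: Number of fixed points = 2

2


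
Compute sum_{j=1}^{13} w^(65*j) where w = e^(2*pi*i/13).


Step 1: The sum sum_{j=1}^{n} w^(k*j) equals n if n | k, else 0.
Step 2: Here n = 13, k = 65
Step 3: Does n divide k? 13 | 65 -> True
Step 4: Sum = 13

13


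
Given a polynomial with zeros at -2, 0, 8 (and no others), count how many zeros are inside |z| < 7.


Step 1: Check each root:
  z = -2: |-2| = 2 < 7
  z = 0: |0| = 0 < 7
  z = 8: |8| = 8 >= 7
Step 2: Count = 2

2


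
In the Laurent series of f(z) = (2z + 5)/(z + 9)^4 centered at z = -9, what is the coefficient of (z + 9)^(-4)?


Step 1: Write the numerator in powers of (z + 9): 2z + 5 = 2(z + 9) + (2*(-9) + 5) = 2(z + 9) - 13
Step 2: Divide by (z + 9)^4: f(z) = -13(z + 9)^(-4) + 2(z + 9)^(-3)
Step 3: This finite sum is the Laurent series of f about z = -9.
Step 4: Coefficient of (z + 9)^(-4) = 2*(-9) + 5 = -13

-13


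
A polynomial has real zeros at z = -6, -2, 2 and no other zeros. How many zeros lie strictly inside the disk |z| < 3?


Step 1: Check each root:
  z = -6: |-6| = 6 >= 3
  z = -2: |-2| = 2 < 3
  z = 2: |2| = 2 < 3
Step 2: Count = 2

2


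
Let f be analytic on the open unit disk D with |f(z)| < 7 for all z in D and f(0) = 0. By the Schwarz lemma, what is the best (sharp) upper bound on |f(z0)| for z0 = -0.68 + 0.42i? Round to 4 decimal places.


Step 1: g = f/7 maps D -> D with g(0) = 0, so by the Schwarz lemma |g(z)| <= |z|, i.e. |f(z)| <= 7|z|; this is sharp (f(z) = 7z).
Step 2: |z0|^2 = (-0.68)^2 + 0.42^2 = 0.6388
Step 3: |z0| = sqrt(0.6388) = 0.79925
Step 4: Best bound = 7 * |z0| = 7 * 0.79925 = 5.5947

5.5947


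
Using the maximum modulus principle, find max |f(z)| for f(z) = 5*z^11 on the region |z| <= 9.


Step 1: On |z| = 9, |f(z)| = 5 * |z|^11 = 5 * 9^11
Step 2: By maximum modulus principle, maximum is on boundary.
Step 3: Maximum = 5 * 31381059609 = 156905298045

156905298045


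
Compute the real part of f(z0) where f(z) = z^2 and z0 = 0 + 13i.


Step 1: z0 = 0 + 13i
Step 2: z0^2 = 0^2 - 13^2 + 0i
Step 3: real part = 0 - 169 = -169

-169


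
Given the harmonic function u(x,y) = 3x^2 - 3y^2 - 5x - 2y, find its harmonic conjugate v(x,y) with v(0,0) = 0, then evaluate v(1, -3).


Step 1: v_x = -u_y = 6y + 2
Step 2: v_y = u_x = 6x - 5
Step 3: v = 6xy + 2x - 5y + C
Step 4: v(0,0) = 0 => C = 0
Step 5: v(1, -3) = -1

-1


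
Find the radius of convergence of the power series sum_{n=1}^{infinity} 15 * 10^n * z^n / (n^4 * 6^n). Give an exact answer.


Step 1: General term a_n = 15 * 10^n / (n^4 * 6^n)
Step 2: By the root test, |a_n|^(1/n) = 15^(1/n) * 10 / (n^(4/n) * 6) -> 10/6 as n -> infinity (since 15^(1/n) -> 1 and n^(4/n) -> 1)
Step 3: R = 1/lim|a_n|^(1/n) = 6/10 = 3/5

3/5


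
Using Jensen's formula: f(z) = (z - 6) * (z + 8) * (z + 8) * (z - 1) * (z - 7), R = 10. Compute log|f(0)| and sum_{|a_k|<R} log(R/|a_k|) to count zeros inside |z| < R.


Jensen's formula: (1/2pi)*integral log|f(Re^it)|dt = log|f(0)| + sum_{|a_k|<R} log(R/|a_k|)
Step 1: f(0) = (-6) * 8 * 8 * (-1) * (-7) = -2688
Step 2: log|f(0)| = log|6| + log|-8| + log|-8| + log|1| + log|7| = 7.8966
Step 3: Zeros inside |z| < 10: 6, -8, -8, 1, 7
Step 4: Jensen sum = log(10/6) + log(10/8) + log(10/8) + log(10/1) + log(10/7) = 3.6164
Step 5: n(R) = number of terms in the Jensen sum = count of zeros inside |z| < 10 = 5

5


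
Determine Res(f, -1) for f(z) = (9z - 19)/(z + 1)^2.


Step 1: Pole of order 2 at z = -1
Step 2: Res = lim d/dz [(z + 1)^2 * f(z)] as z -> -1
Step 3: (z + 1)^2 * f(z) = 9z - 19
Step 4: d/dz[9z - 19] = 9

9


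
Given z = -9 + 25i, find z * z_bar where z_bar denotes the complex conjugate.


Step 1: conj(z) = -9 - 25i
Step 2: z * conj(z) = (-9)^2 + 25^2
Step 3: = 81 + 625 = 706

706


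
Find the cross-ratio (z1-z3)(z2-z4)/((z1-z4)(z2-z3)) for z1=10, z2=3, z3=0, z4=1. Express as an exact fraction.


Step 1: (z1-z3)(z2-z4) = 10 * 2 = 20
Step 2: (z1-z4)(z2-z3) = 9 * 3 = 27
Step 3: Cross-ratio = 20/27 = 20/27

20/27


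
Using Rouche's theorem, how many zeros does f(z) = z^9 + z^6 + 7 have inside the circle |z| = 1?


Step 1: On |z| = 1 the three terms have sizes |z^9| = 1^9 = 1, |z^6| = 1^6 = 1, |7| = 7
Step 2: The dominant term is g(z) = 7; let h(z) = z^9 + z^6 so f = g + h
Step 3: On |z| = 1: |g| = 7 and |h| <= 1 + 1 = 2
Step 4: Since 7 > 2, |h| < |g| on |z| = 1, so by Rouche f has the same number of zeros as g inside |z| < 1
Step 5: g(z) = 7 is a nonzero constant with no zeros inside |z| < 1. Answer = 0

0


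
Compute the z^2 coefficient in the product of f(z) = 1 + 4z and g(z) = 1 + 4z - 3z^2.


Step 1: z^2 term in f*g comes from: (1)*(-3z^2) + (4z)*(4z) + (0)*(1)
Step 2: = -3 + 16 + 0
Step 3: = 13

13


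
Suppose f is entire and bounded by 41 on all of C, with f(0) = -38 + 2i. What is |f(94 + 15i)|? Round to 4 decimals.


Step 1: By Liouville's theorem, a bounded entire function is constant.
Step 2: f(z) = f(0) = -38 + 2i for all z.
Step 3: |f(w)| = |-38 + 2i| = sqrt(1444 + 4)
Step 4: = 38.0526

38.0526


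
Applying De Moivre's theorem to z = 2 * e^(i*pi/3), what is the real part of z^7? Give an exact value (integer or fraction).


Step 1: By De Moivre's theorem, z^7 = 2^7 * e^(i*7*pi/3) = 128 * (cos(7*pi/3) + i*sin(7*pi/3))
Step 2: |z|^7 = 2^7 = 128
Step 3: Reduce the angle mod 2*pi: 7*pi/3 - 2*pi = pi/3
Step 4: cos(pi/3) = 1/2
Step 5: Re(z^7) = 128 * 1/2 = 64

64


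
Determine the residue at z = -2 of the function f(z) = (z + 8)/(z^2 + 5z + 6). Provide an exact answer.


Step 1: Q(z) = z^2 + 5z + 6 = (z + 2)(z + 3)
Step 2: Q'(z) = 2z + 5
Step 3: Q'(-2) = 1, P(-2) = 6
Step 4: Res = P(-2)/Q'(-2) = 6/1 = 6

6


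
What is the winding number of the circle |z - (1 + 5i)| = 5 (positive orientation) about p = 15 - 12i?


Step 1: Center c = (1, 5), radius = 5
Step 2: |p - c|^2 = 14^2 + (-17)^2 = 485
Step 3: r^2 = 25
Step 4: |p-c| > r so winding number = 0

0


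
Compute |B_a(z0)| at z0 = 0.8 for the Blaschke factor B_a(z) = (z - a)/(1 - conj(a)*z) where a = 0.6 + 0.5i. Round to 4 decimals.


Step 1: Numerator z0 - a = 0.8 - (0.6 + 0.5i) = 0.2 - 0.5i
Step 2: Denominator 1 - conj(a)*z0 = 1 - (0.6 - 0.5i)*0.8 = 0.52 + 0.4i
Step 3: |z0 - a|^2 = 0.2^2 + (-0.5)^2 = 0.29; |1 - conj(a)*z0|^2 = 0.52^2 + 0.4^2 = 0.4304
Step 4: |B_a(0.8)| = sqrt(0.29 / 0.4304) = sqrt(0.673792)
Step 5: = 0.8208

0.8208


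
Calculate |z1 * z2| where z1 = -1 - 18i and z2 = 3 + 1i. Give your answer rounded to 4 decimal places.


Step 1: |z1| = sqrt((-1)^2 + (-18)^2) = sqrt(325)
Step 2: |z2| = sqrt(3^2 + 1^2) = sqrt(10)
Step 3: |z1*z2| = |z1|*|z2| = sqrt(325) * sqrt(10) = sqrt(325 * 10) = sqrt(3250)
Step 4: = 57.0088

57.0088


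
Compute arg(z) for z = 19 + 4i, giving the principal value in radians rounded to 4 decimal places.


Step 1: z = 19 + 4i
Step 2: arg(z) = atan2(4, 19)
Step 3: arg(z) = 0.2075

0.2075


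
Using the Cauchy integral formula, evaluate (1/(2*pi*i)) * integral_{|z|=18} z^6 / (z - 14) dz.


Step 1: f(z) = z^6, a = 14 is inside |z| = 18
Step 2: By Cauchy integral formula: (1/(2pi*i)) * integral = f(a)
Step 3: f(14) = 14^6 = 7529536

7529536


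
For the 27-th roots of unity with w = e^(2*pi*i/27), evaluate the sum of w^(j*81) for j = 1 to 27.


Step 1: The sum sum_{j=1}^{n} w^(k*j) equals n if n | k, else 0.
Step 2: Here n = 27, k = 81
Step 3: Does n divide k? 27 | 81 -> True
Step 4: Sum = 27

27


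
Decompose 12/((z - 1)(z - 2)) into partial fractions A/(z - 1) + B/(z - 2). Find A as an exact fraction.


Step 1: Multiply both sides by (z - 1) and set z = 1
Step 2: A = 12 / (1 - 2)
Step 3: A = 12 / (-1)
Step 4: A = -12

-12


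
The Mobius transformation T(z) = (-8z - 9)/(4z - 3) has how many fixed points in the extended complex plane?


Step 1: Fixed points satisfy T(z) = z
Step 2: 4z^2 + 5z + 9 = 0
Step 3: Discriminant = 5^2 - 4*4*9 = -119
Step 4: Number of fixed points = 2

2


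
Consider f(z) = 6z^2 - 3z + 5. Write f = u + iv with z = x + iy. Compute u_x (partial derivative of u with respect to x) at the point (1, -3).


Step 1: f(z) = 6(x+iy)^2 - 3(x+iy) + 5
Step 2: u = 6(x^2 - y^2) - 3x + 5
Step 3: u_x = 12x - 3
Step 4: At (1, -3): u_x = 12 - 3 = 9

9


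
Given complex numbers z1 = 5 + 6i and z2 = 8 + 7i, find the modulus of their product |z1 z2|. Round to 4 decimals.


Step 1: |z1| = sqrt(5^2 + 6^2) = sqrt(61)
Step 2: |z2| = sqrt(8^2 + 7^2) = sqrt(113)
Step 3: |z1*z2| = |z1|*|z2| = sqrt(61) * sqrt(113) = sqrt(61 * 113) = sqrt(6893)
Step 4: = 83.0241

83.0241


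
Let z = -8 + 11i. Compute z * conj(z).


Step 1: conj(z) = -8 - 11i
Step 2: z * conj(z) = (-8)^2 + 11^2
Step 3: = 64 + 121 = 185

185


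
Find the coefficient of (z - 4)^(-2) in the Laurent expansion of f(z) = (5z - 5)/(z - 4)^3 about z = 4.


Step 1: Write the numerator in powers of (z - 4): 5z - 5 = 5(z - 4) + (5*4 - 5) = 5(z - 4) + 15
Step 2: Divide by (z - 4)^3: f(z) = 15(z - 4)^(-3) + 5(z - 4)^(-2)
Step 3: This finite sum is the Laurent series of f about z = 4.
Step 4: Coefficient of (z - 4)^(-2) = coefficient of (z - 4) in the re-centred numerator = 5

5


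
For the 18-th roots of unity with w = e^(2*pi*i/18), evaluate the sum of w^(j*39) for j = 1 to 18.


Step 1: The sum sum_{j=1}^{n} w^(k*j) equals n if n | k, else 0.
Step 2: Here n = 18, k = 39
Step 3: Does n divide k? 18 | 39 -> False
Step 4: Sum = 0

0


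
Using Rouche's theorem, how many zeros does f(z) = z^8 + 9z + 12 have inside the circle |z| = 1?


Step 1: On |z| = 1 the three terms have sizes |z^8| = 1^8 = 1, |9z| = 9*1 = 9, |12| = 12
Step 2: The dominant term is g(z) = 12; let h(z) = z^8 + 9z so f = g + h
Step 3: On |z| = 1: |g| = 12 and |h| <= 1 + 9 = 10
Step 4: Since 12 > 10, |h| < |g| on |z| = 1, so by Rouche f has the same number of zeros as g inside |z| < 1
Step 5: g(z) = 12 is a nonzero constant with no zeros inside |z| < 1. Answer = 0

0


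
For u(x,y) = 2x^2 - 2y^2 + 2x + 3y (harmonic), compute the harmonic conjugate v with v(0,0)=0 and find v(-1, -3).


Step 1: v_x = -u_y = 4y - 3
Step 2: v_y = u_x = 4x + 2
Step 3: v = 4xy - 3x + 2y + C
Step 4: v(0,0) = 0 => C = 0
Step 5: v(-1, -3) = 9

9


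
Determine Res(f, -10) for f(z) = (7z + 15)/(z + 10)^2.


Step 1: Pole of order 2 at z = -10
Step 2: Res = lim d/dz [(z + 10)^2 * f(z)] as z -> -10
Step 3: (z + 10)^2 * f(z) = 7z + 15
Step 4: d/dz[7z + 15] = 7

7


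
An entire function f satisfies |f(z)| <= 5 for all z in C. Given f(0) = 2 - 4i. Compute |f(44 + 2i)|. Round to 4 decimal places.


Step 1: By Liouville's theorem, a bounded entire function is constant.
Step 2: f(z) = f(0) = 2 - 4i for all z.
Step 3: |f(w)| = |2 - 4i| = sqrt(4 + 16)
Step 4: = 4.4721

4.4721


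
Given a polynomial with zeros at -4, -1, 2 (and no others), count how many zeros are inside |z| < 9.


Step 1: Check each root:
  z = -4: |-4| = 4 < 9
  z = -1: |-1| = 1 < 9
  z = 2: |2| = 2 < 9
Step 2: Count = 3

3


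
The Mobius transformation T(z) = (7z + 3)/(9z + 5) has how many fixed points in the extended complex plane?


Step 1: Fixed points satisfy T(z) = z
Step 2: 9z^2 - 2z - 3 = 0
Step 3: Discriminant = (-2)^2 - 4*9*(-3) = 112
Step 4: Number of fixed points = 2

2


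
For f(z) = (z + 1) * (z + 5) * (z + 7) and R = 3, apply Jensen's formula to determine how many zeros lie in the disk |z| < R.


Jensen's formula: (1/2pi)*integral log|f(Re^it)|dt = log|f(0)| + sum_{|a_k|<R} log(R/|a_k|)
Step 1: f(0) = 1 * 5 * 7 = 35
Step 2: log|f(0)| = log|-1| + log|-5| + log|-7| = 3.5553
Step 3: Zeros inside |z| < 3: -1
Step 4: Jensen sum = log(3/1) = 1.0986
Step 5: n(R) = number of terms in the Jensen sum = count of zeros inside |z| < 3 = 1

1


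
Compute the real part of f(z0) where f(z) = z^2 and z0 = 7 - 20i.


Step 1: z0 = 7 - 20i
Step 2: z0^2 = 7^2 - (-20)^2 - 280i
Step 3: real part = 49 - 400 = -351

-351


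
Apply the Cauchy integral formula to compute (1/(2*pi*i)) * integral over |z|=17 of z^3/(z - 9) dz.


Step 1: f(z) = z^3, a = 9 is inside |z| = 17
Step 2: By Cauchy integral formula: (1/(2pi*i)) * integral = f(a)
Step 3: f(9) = 9^3 = 729

729


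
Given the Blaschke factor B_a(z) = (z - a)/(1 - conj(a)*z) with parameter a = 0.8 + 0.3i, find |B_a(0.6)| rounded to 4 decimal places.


Step 1: Numerator z0 - a = 0.6 - (0.8 + 0.3i) = -0.2 - 0.3i
Step 2: Denominator 1 - conj(a)*z0 = 1 - (0.8 - 0.3i)*0.6 = 0.52 + 0.18i
Step 3: |z0 - a|^2 = (-0.2)^2 + (-0.3)^2 = 0.13; |1 - conj(a)*z0|^2 = 0.52^2 + 0.18^2 = 0.3028
Step 4: |B_a(0.6)| = sqrt(0.13 / 0.3028) = sqrt(0.429326)
Step 5: = 0.6552

0.6552


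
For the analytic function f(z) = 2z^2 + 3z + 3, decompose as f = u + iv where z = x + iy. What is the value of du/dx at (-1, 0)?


Step 1: f(z) = 2(x+iy)^2 + 3(x+iy) + 3
Step 2: u = 2(x^2 - y^2) + 3x + 3
Step 3: u_x = 4x + 3
Step 4: At (-1, 0): u_x = -4 + 3 = -1

-1


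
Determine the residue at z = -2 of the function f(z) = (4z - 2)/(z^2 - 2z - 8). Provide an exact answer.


Step 1: Q(z) = z^2 - 2z - 8 = (z + 2)(z - 4)
Step 2: Q'(z) = 2z - 2
Step 3: Q'(-2) = -6, P(-2) = -10
Step 4: Res = P(-2)/Q'(-2) = -10/(-6) = 5/3

5/3


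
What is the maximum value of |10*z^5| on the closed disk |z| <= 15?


Step 1: On |z| = 15, |f(z)| = 10 * |z|^5 = 10 * 15^5
Step 2: By maximum modulus principle, maximum is on boundary.
Step 3: Maximum = 10 * 759375 = 7593750

7593750


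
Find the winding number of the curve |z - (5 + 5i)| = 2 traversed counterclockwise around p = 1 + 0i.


Step 1: Center c = (5, 5), radius = 2
Step 2: |p - c|^2 = (-4)^2 + (-5)^2 = 41
Step 3: r^2 = 4
Step 4: |p-c| > r so winding number = 0

0


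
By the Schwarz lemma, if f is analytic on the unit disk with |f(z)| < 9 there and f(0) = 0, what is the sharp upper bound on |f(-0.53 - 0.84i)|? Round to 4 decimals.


Step 1: g = f/9 maps D -> D with g(0) = 0, so by the Schwarz lemma |g(z)| <= |z|, i.e. |f(z)| <= 9|z|; this is sharp (f(z) = 9z).
Step 2: |z0|^2 = (-0.53)^2 + (-0.84)^2 = 0.9865
Step 3: |z0| = sqrt(0.9865) = 0.993227
Step 4: Best bound = 9 * |z0| = 9 * 0.993227 = 8.939

8.939
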